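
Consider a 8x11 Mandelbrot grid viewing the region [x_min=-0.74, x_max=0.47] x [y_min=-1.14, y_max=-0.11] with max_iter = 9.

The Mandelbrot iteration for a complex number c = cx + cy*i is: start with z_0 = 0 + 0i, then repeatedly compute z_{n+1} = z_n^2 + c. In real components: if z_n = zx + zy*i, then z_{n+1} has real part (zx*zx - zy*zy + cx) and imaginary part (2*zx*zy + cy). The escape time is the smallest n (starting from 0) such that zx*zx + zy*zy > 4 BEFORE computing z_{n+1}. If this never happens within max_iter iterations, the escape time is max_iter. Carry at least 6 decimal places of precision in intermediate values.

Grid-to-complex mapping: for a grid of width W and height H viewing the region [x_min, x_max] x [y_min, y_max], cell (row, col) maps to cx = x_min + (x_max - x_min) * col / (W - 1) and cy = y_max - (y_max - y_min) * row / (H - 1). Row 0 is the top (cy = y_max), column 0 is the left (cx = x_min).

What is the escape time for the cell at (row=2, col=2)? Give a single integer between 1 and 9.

Answer: 9

Derivation:
z_0 = 0 + 0i, c = -0.3943 + -0.3160i
Iter 1: z = -0.3943 + -0.3160i, |z|^2 = 0.2553
Iter 2: z = -0.3387 + -0.0668i, |z|^2 = 0.1192
Iter 3: z = -0.2840 + -0.2707i, |z|^2 = 0.1540
Iter 4: z = -0.3869 + -0.1622i, |z|^2 = 0.1760
Iter 5: z = -0.2709 + -0.1905i, |z|^2 = 0.1097
Iter 6: z = -0.3572 + -0.2128i, |z|^2 = 0.1729
Iter 7: z = -0.3120 + -0.1640i, |z|^2 = 0.1242
Iter 8: z = -0.3238 + -0.2137i, |z|^2 = 0.1505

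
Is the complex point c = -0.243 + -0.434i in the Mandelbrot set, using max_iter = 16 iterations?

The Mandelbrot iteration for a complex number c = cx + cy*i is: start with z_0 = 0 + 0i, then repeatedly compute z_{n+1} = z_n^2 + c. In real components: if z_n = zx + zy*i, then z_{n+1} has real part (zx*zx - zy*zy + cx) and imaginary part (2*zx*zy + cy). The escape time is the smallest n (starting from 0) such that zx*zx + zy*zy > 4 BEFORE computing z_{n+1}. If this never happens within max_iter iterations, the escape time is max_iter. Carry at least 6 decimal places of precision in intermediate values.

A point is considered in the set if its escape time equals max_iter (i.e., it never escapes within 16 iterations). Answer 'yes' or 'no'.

Answer: yes

Derivation:
z_0 = 0 + 0i, c = -0.2430 + -0.4340i
Iter 1: z = -0.2430 + -0.4340i, |z|^2 = 0.2474
Iter 2: z = -0.3723 + -0.2231i, |z|^2 = 0.1884
Iter 3: z = -0.1542 + -0.2679i, |z|^2 = 0.0955
Iter 4: z = -0.2910 + -0.3514i, |z|^2 = 0.2082
Iter 5: z = -0.2818 + -0.2295i, |z|^2 = 0.1321
Iter 6: z = -0.2162 + -0.3047i, |z|^2 = 0.1396
Iter 7: z = -0.2891 + -0.3022i, |z|^2 = 0.1749
Iter 8: z = -0.2508 + -0.2593i, |z|^2 = 0.1301
Iter 9: z = -0.2473 + -0.3040i, |z|^2 = 0.1536
Iter 10: z = -0.2742 + -0.2836i, |z|^2 = 0.1557
Iter 11: z = -0.2483 + -0.2784i, |z|^2 = 0.1392
Iter 12: z = -0.2589 + -0.2957i, |z|^2 = 0.1545
Iter 13: z = -0.2634 + -0.2809i, |z|^2 = 0.1483
Iter 14: z = -0.2525 + -0.2860i, |z|^2 = 0.1456
Iter 15: z = -0.2611 + -0.2896i, |z|^2 = 0.1520
Did not escape in 16 iterations → in set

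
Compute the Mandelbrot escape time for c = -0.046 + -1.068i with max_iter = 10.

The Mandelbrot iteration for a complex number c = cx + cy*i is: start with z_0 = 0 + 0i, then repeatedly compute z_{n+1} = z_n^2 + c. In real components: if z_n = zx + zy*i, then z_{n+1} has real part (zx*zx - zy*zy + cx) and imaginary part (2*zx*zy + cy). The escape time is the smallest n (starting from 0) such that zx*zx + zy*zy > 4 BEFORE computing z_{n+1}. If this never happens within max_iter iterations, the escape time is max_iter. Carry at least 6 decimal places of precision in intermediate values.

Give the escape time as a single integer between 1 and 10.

z_0 = 0 + 0i, c = -0.0460 + -1.0680i
Iter 1: z = -0.0460 + -1.0680i, |z|^2 = 1.1427
Iter 2: z = -1.1845 + -0.9697i, |z|^2 = 2.3435
Iter 3: z = 0.4167 + 1.2293i, |z|^2 = 1.6849
Iter 4: z = -1.3837 + -0.0436i, |z|^2 = 1.9164
Iter 5: z = 1.8667 + -0.9474i, |z|^2 = 4.3820
Escaped at iteration 5

Answer: 5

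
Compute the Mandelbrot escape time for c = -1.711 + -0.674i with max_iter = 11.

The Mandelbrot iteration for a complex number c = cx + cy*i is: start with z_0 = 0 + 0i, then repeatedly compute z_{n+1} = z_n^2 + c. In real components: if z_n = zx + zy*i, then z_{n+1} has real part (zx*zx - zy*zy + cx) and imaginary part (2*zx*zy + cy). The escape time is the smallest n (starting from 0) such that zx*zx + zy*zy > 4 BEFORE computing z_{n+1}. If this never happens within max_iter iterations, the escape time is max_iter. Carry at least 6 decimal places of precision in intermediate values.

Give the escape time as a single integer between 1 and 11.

z_0 = 0 + 0i, c = -1.7110 + -0.6740i
Iter 1: z = -1.7110 + -0.6740i, |z|^2 = 3.3818
Iter 2: z = 0.7622 + 1.6324i, |z|^2 = 3.2458
Iter 3: z = -3.7948 + 1.8146i, |z|^2 = 17.6934
Escaped at iteration 3

Answer: 3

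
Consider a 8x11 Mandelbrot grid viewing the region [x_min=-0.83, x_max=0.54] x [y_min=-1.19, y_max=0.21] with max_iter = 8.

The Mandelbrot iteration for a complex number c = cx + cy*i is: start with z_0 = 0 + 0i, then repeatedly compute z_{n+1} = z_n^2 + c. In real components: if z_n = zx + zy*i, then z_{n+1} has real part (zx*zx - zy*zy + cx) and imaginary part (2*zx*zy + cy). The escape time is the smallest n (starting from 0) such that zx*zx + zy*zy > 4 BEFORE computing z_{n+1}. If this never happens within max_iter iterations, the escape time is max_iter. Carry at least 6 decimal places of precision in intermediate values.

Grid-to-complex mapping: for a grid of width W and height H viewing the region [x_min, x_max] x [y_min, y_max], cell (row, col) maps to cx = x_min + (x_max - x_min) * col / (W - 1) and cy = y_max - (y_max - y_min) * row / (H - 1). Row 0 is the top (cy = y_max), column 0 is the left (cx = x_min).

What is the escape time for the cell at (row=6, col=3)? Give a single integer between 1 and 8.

Answer: 8

Derivation:
z_0 = 0 + 0i, c = -0.2429 + -0.6300i
Iter 1: z = -0.2429 + -0.6300i, |z|^2 = 0.4559
Iter 2: z = -0.5808 + -0.3240i, |z|^2 = 0.4423
Iter 3: z = -0.0105 + -0.2537i, |z|^2 = 0.0645
Iter 4: z = -0.3071 + -0.6247i, |z|^2 = 0.4845
Iter 5: z = -0.5388 + -0.2464i, |z|^2 = 0.3509
Iter 6: z = -0.0133 + -0.3646i, |z|^2 = 0.1331
Iter 7: z = -0.3756 + -0.6203i, |z|^2 = 0.5258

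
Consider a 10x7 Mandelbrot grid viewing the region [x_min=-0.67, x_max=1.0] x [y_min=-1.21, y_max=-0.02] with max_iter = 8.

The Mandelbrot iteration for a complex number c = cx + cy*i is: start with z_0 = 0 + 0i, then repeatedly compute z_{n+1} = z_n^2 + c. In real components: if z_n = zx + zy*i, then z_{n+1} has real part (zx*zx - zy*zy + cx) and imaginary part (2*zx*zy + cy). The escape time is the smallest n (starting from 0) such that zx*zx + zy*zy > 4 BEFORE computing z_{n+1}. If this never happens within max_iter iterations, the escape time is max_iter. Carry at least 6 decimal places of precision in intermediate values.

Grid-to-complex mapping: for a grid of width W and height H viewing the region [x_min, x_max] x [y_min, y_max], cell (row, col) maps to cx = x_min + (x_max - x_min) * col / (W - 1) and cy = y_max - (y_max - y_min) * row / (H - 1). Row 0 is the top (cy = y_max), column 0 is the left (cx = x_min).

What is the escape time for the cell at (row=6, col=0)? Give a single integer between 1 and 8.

Answer: 3

Derivation:
z_0 = 0 + 0i, c = -0.6700 + -1.2100i
Iter 1: z = -0.6700 + -1.2100i, |z|^2 = 1.9130
Iter 2: z = -1.6852 + 0.4114i, |z|^2 = 3.0091
Iter 3: z = 2.0006 + -2.5966i, |z|^2 = 10.7448
Escaped at iteration 3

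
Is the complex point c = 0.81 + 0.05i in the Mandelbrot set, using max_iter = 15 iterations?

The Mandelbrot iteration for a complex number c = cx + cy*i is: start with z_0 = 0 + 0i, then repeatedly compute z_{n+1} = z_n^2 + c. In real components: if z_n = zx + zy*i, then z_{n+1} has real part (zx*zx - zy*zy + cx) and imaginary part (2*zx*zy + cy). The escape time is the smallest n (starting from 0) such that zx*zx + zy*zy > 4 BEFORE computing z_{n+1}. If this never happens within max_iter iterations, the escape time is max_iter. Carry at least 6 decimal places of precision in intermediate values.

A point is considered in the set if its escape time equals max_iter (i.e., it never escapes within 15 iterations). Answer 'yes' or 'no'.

z_0 = 0 + 0i, c = 0.8100 + 0.0500i
Iter 1: z = 0.8100 + 0.0500i, |z|^2 = 0.6586
Iter 2: z = 1.4636 + 0.1310i, |z|^2 = 2.1593
Iter 3: z = 2.9350 + 0.4335i, |z|^2 = 8.8019
Escaped at iteration 3

Answer: no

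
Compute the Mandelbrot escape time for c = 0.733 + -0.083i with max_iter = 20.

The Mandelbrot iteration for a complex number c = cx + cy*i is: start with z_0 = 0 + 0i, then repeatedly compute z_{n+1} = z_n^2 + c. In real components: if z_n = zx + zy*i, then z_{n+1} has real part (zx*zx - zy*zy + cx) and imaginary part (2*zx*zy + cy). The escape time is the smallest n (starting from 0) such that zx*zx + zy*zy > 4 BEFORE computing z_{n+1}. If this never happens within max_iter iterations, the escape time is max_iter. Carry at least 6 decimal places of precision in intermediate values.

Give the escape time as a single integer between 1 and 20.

z_0 = 0 + 0i, c = 0.7330 + -0.0830i
Iter 1: z = 0.7330 + -0.0830i, |z|^2 = 0.5442
Iter 2: z = 1.2634 + -0.2047i, |z|^2 = 1.6381
Iter 3: z = 2.2873 + -0.6002i, |z|^2 = 5.5919
Escaped at iteration 3

Answer: 3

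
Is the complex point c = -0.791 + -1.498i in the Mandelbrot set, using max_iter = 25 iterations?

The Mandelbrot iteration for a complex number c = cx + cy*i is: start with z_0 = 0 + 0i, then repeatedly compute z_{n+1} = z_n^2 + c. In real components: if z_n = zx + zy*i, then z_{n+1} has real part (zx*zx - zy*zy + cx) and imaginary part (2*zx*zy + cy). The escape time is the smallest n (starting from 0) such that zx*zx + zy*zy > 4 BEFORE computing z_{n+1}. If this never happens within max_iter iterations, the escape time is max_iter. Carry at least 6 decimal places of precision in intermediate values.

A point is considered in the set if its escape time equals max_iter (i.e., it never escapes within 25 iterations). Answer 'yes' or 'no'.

z_0 = 0 + 0i, c = -0.7910 + -1.4980i
Iter 1: z = -0.7910 + -1.4980i, |z|^2 = 2.8697
Iter 2: z = -2.4093 + 0.8718i, |z|^2 = 6.5649
Escaped at iteration 2

Answer: no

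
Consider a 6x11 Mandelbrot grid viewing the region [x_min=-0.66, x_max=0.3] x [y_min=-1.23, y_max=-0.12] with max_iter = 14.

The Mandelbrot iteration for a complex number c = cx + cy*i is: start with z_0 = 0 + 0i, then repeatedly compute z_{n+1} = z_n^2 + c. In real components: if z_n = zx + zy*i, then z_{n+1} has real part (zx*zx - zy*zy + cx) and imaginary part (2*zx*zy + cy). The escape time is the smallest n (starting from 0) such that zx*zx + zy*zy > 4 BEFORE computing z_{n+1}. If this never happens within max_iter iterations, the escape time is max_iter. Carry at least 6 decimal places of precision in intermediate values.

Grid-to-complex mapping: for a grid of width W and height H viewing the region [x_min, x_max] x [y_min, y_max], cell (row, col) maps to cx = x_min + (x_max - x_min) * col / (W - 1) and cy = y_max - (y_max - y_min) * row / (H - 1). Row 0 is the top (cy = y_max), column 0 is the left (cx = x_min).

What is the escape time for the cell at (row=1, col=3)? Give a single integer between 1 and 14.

z_0 = 0 + 0i, c = -0.0840 + -0.2310i
Iter 1: z = -0.0840 + -0.2310i, |z|^2 = 0.0604
Iter 2: z = -0.1303 + -0.1922i, |z|^2 = 0.0539
Iter 3: z = -0.1040 + -0.1809i, |z|^2 = 0.0435
Iter 4: z = -0.1059 + -0.1934i, |z|^2 = 0.0486
Iter 5: z = -0.1102 + -0.1900i, |z|^2 = 0.0483
Iter 6: z = -0.1080 + -0.1891i, |z|^2 = 0.0474
Iter 7: z = -0.1081 + -0.1902i, |z|^2 = 0.0478
Iter 8: z = -0.1085 + -0.1899i, |z|^2 = 0.0478
Iter 9: z = -0.1083 + -0.1898i, |z|^2 = 0.0478
Iter 10: z = -0.1083 + -0.1899i, |z|^2 = 0.0478
Iter 11: z = -0.1083 + -0.1899i, |z|^2 = 0.0478
Iter 12: z = -0.1083 + -0.1899i, |z|^2 = 0.0478
Iter 13: z = -0.1083 + -0.1899i, |z|^2 = 0.0478

Answer: 14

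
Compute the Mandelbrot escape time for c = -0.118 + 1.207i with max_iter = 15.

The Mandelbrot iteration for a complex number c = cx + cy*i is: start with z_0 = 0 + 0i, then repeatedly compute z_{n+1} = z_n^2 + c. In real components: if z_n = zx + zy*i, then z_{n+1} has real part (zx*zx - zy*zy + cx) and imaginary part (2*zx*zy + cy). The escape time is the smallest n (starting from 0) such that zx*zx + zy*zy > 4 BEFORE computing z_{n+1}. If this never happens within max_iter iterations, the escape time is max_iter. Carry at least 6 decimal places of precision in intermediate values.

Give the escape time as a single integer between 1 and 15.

z_0 = 0 + 0i, c = -0.1180 + 1.2070i
Iter 1: z = -0.1180 + 1.2070i, |z|^2 = 1.4708
Iter 2: z = -1.5609 + 0.9221i, |z|^2 = 3.2868
Iter 3: z = 1.4681 + -1.6718i, |z|^2 = 4.9503
Escaped at iteration 3

Answer: 3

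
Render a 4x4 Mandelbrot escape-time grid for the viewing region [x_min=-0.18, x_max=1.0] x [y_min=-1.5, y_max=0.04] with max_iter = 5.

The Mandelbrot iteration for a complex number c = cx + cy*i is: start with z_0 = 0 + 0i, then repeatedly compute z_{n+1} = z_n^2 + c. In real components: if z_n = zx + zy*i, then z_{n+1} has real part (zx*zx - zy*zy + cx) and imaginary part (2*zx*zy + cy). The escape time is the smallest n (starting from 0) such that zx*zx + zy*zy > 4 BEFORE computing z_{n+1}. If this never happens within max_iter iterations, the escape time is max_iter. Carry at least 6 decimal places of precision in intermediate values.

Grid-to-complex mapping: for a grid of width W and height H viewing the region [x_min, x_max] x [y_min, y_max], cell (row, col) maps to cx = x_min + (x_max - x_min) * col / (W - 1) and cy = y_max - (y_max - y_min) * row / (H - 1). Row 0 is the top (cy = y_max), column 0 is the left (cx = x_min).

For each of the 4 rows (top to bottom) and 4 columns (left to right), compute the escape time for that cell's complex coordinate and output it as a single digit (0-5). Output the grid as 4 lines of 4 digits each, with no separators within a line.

(row=0, col=0): c = -0.1800 + 0.0400i → escape time 5
(row=0, col=1): c = 0.2133 + 0.0400i → escape time 5
(row=0, col=2): c = 0.6067 + 0.0400i → escape time 4
(row=0, col=3): c = 1.0000 + 0.0400i → escape time 2
(row=1, col=0): c = -0.1800 + -0.4733i → escape time 5
(row=1, col=1): c = 0.2133 + -0.4733i → escape time 5
(row=1, col=2): c = 0.6067 + -0.4733i → escape time 3
(row=1, col=3): c = 1.0000 + -0.4733i → escape time 2
(row=2, col=0): c = -0.1800 + -0.9867i → escape time 5
(row=2, col=1): c = 0.2133 + -0.9867i → escape time 4
(row=2, col=2): c = 0.6067 + -0.9867i → escape time 2
(row=2, col=3): c = 1.0000 + -0.9867i → escape time 2
(row=3, col=0): c = -0.1800 + -1.5000i → escape time 2
(row=3, col=1): c = 0.2133 + -1.5000i → escape time 2
(row=3, col=2): c = 0.6067 + -1.5000i → escape time 2
(row=3, col=3): c = 1.0000 + -1.5000i → escape time 2

Answer: 5542
5532
5422
2222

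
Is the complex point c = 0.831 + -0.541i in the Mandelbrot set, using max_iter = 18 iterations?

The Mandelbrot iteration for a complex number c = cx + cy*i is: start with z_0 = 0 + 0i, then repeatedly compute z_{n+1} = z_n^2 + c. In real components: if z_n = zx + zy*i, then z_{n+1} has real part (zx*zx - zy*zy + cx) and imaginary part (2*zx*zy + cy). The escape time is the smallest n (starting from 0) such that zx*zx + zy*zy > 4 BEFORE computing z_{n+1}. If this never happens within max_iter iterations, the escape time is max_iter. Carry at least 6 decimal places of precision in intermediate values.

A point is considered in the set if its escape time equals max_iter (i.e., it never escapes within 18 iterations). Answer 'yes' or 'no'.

z_0 = 0 + 0i, c = 0.8310 + -0.5410i
Iter 1: z = 0.8310 + -0.5410i, |z|^2 = 0.9832
Iter 2: z = 1.2289 + -1.4401i, |z|^2 = 3.5842
Iter 3: z = 0.2671 + -4.0805i, |z|^2 = 16.7220
Escaped at iteration 3

Answer: no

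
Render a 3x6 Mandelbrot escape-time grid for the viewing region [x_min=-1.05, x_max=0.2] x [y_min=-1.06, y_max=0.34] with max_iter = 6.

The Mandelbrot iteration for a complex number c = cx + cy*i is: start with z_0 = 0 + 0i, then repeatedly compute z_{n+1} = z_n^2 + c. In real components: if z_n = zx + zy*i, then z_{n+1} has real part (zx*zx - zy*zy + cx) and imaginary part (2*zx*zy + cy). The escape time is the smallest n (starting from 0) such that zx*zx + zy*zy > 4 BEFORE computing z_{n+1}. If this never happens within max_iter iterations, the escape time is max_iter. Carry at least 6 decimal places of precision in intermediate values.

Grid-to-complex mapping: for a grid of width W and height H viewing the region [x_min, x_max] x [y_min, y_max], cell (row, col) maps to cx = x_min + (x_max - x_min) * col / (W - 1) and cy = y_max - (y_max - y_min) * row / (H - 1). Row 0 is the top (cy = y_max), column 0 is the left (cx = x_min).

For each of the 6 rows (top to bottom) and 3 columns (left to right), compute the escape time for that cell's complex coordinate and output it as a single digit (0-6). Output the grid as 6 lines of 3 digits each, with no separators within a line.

(row=0, col=0): c = -1.0500 + 0.3400i → escape time 6
(row=0, col=1): c = -0.4250 + 0.3400i → escape time 6
(row=0, col=2): c = 0.2000 + 0.3400i → escape time 6
(row=1, col=0): c = -1.0500 + 0.0600i → escape time 6
(row=1, col=1): c = -0.4250 + 0.0600i → escape time 6
(row=1, col=2): c = 0.2000 + 0.0600i → escape time 6
(row=2, col=0): c = -1.0500 + -0.2200i → escape time 6
(row=2, col=1): c = -0.4250 + -0.2200i → escape time 6
(row=2, col=2): c = 0.2000 + -0.2200i → escape time 6
(row=3, col=0): c = -1.0500 + -0.5000i → escape time 5
(row=3, col=1): c = -0.4250 + -0.5000i → escape time 6
(row=3, col=2): c = 0.2000 + -0.5000i → escape time 6
(row=4, col=0): c = -1.0500 + -0.7800i → escape time 3
(row=4, col=1): c = -0.4250 + -0.7800i → escape time 6
(row=4, col=2): c = 0.2000 + -0.7800i → escape time 5
(row=5, col=0): c = -1.0500 + -1.0600i → escape time 3
(row=5, col=1): c = -0.4250 + -1.0600i → escape time 4
(row=5, col=2): c = 0.2000 + -1.0600i → escape time 4

Answer: 666
666
666
566
365
344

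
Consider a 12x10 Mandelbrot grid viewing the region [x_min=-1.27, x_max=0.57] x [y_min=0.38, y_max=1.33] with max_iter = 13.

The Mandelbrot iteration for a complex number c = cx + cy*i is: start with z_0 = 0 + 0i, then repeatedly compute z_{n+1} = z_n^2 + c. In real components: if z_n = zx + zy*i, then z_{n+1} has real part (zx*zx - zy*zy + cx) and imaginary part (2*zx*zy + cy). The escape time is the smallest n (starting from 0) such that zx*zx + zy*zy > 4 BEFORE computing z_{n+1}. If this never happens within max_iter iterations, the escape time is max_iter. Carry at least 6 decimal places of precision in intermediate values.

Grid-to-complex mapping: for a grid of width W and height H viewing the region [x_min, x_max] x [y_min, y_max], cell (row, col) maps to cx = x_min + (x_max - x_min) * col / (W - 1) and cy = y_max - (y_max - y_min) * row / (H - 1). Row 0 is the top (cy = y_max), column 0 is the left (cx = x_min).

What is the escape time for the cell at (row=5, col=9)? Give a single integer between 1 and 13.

z_0 = 0 + 0i, c = 0.2355 + 0.8022i
Iter 1: z = 0.2355 + 0.8022i, |z|^2 = 0.6990
Iter 2: z = -0.3527 + 1.1800i, |z|^2 = 1.5168
Iter 3: z = -1.0326 + -0.0301i, |z|^2 = 1.0671
Iter 4: z = 1.3007 + 0.8643i, |z|^2 = 2.4390
Iter 5: z = 1.1803 + 3.0507i, |z|^2 = 10.7000
Escaped at iteration 5

Answer: 5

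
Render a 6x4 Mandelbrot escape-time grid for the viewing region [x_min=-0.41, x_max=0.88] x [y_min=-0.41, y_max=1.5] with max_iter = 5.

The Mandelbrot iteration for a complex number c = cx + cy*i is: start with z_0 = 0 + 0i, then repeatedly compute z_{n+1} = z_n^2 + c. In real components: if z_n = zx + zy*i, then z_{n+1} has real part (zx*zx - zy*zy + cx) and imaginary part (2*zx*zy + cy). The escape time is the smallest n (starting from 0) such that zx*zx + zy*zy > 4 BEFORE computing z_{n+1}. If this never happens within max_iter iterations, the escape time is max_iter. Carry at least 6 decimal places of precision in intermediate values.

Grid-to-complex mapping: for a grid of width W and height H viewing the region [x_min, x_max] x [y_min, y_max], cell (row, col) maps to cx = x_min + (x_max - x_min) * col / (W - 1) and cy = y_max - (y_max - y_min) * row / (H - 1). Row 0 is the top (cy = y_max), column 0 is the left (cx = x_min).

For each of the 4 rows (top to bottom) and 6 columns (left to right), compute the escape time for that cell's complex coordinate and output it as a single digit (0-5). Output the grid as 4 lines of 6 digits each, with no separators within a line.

Answer: 222222
555432
555543
555533

Derivation:
(row=0, col=0): c = -0.4100 + 1.5000i → escape time 2
(row=0, col=1): c = -0.1520 + 1.5000i → escape time 2
(row=0, col=2): c = 0.1060 + 1.5000i → escape time 2
(row=0, col=3): c = 0.3640 + 1.5000i → escape time 2
(row=0, col=4): c = 0.6220 + 1.5000i → escape time 2
(row=0, col=5): c = 0.8800 + 1.5000i → escape time 2
(row=1, col=0): c = -0.4100 + 0.8633i → escape time 5
(row=1, col=1): c = -0.1520 + 0.8633i → escape time 5
(row=1, col=2): c = 0.1060 + 0.8633i → escape time 5
(row=1, col=3): c = 0.3640 + 0.8633i → escape time 4
(row=1, col=4): c = 0.6220 + 0.8633i → escape time 3
(row=1, col=5): c = 0.8800 + 0.8633i → escape time 2
(row=2, col=0): c = -0.4100 + 0.2267i → escape time 5
(row=2, col=1): c = -0.1520 + 0.2267i → escape time 5
(row=2, col=2): c = 0.1060 + 0.2267i → escape time 5
(row=2, col=3): c = 0.3640 + 0.2267i → escape time 5
(row=2, col=4): c = 0.6220 + 0.2267i → escape time 4
(row=2, col=5): c = 0.8800 + 0.2267i → escape time 3
(row=3, col=0): c = -0.4100 + -0.4100i → escape time 5
(row=3, col=1): c = -0.1520 + -0.4100i → escape time 5
(row=3, col=2): c = 0.1060 + -0.4100i → escape time 5
(row=3, col=3): c = 0.3640 + -0.4100i → escape time 5
(row=3, col=4): c = 0.6220 + -0.4100i → escape time 3
(row=3, col=5): c = 0.8800 + -0.4100i → escape time 3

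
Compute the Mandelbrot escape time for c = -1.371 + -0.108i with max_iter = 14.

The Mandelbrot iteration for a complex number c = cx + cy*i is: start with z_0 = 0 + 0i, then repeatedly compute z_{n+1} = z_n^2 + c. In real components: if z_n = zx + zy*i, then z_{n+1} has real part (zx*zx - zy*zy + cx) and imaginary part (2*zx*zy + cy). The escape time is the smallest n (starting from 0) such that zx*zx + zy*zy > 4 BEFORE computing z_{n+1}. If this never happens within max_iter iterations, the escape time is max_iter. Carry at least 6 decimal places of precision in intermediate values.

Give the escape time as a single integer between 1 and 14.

Answer: 12

Derivation:
z_0 = 0 + 0i, c = -1.3710 + -0.1080i
Iter 1: z = -1.3710 + -0.1080i, |z|^2 = 1.8913
Iter 2: z = 0.4970 + 0.1881i, |z|^2 = 0.2824
Iter 3: z = -1.1594 + 0.0790i, |z|^2 = 1.3505
Iter 4: z = -0.0330 + -0.2912i, |z|^2 = 0.0859
Iter 5: z = -1.4547 + -0.0888i, |z|^2 = 2.1240
Iter 6: z = 0.7373 + 0.1503i, |z|^2 = 0.5661
Iter 7: z = -0.8500 + 0.1136i, |z|^2 = 0.7354
Iter 8: z = -0.6614 + -0.3011i, |z|^2 = 0.5281
Iter 9: z = -1.0243 + 0.2903i, |z|^2 = 1.1334
Iter 10: z = -0.4061 + -0.7027i, |z|^2 = 0.6587
Iter 11: z = -1.6998 + 0.4628i, |z|^2 = 3.1035
Iter 12: z = 1.3042 + -1.6813i, |z|^2 = 4.5276
Escaped at iteration 12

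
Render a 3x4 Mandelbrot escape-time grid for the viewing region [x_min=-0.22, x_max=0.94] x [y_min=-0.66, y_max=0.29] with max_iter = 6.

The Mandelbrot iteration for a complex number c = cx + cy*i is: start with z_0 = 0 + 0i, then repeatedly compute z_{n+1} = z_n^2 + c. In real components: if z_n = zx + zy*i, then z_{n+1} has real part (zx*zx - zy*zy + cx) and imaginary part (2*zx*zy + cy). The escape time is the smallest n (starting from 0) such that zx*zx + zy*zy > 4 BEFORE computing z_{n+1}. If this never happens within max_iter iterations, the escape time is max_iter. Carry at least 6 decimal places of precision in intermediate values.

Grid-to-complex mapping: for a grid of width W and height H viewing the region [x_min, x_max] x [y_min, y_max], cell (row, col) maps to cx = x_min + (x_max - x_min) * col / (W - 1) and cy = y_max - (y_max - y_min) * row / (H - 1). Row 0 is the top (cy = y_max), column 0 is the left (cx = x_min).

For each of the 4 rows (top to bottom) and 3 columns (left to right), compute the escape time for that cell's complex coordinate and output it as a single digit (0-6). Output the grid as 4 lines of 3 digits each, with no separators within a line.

(row=0, col=0): c = -0.2200 + 0.2900i → escape time 6
(row=0, col=1): c = 0.3600 + 0.2900i → escape time 6
(row=0, col=2): c = 0.9400 + 0.2900i → escape time 3
(row=1, col=0): c = -0.2200 + -0.0267i → escape time 6
(row=1, col=1): c = 0.3600 + -0.0267i → escape time 6
(row=1, col=2): c = 0.9400 + -0.0267i → escape time 3
(row=2, col=0): c = -0.2200 + -0.3433i → escape time 6
(row=2, col=1): c = 0.3600 + -0.3433i → escape time 6
(row=2, col=2): c = 0.9400 + -0.3433i → escape time 3
(row=3, col=0): c = -0.2200 + -0.6600i → escape time 6
(row=3, col=1): c = 0.3600 + -0.6600i → escape time 6
(row=3, col=2): c = 0.9400 + -0.6600i → escape time 2

Answer: 663
663
663
662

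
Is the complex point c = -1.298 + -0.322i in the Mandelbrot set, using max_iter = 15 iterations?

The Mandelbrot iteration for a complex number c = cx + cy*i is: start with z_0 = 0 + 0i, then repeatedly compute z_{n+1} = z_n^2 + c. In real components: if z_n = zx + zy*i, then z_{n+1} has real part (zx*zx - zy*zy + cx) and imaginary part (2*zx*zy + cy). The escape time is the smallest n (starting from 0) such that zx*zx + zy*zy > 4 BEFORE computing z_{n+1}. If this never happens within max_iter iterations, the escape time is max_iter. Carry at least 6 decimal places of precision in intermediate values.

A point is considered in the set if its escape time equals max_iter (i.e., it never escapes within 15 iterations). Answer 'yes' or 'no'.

Answer: no

Derivation:
z_0 = 0 + 0i, c = -1.2980 + -0.3220i
Iter 1: z = -1.2980 + -0.3220i, |z|^2 = 1.7885
Iter 2: z = 0.2831 + 0.5139i, |z|^2 = 0.3443
Iter 3: z = -1.4819 + -0.0310i, |z|^2 = 2.1971
Iter 4: z = 0.8972 + -0.2301i, |z|^2 = 0.8579
Iter 5: z = -0.5460 + -0.7349i, |z|^2 = 0.8382
Iter 6: z = -1.5400 + 0.4805i, |z|^2 = 2.6025
Iter 7: z = 0.8428 + -1.8019i, |z|^2 = 3.9572
Iter 8: z = -3.8345 + -3.3594i, |z|^2 = 25.9886
Escaped at iteration 8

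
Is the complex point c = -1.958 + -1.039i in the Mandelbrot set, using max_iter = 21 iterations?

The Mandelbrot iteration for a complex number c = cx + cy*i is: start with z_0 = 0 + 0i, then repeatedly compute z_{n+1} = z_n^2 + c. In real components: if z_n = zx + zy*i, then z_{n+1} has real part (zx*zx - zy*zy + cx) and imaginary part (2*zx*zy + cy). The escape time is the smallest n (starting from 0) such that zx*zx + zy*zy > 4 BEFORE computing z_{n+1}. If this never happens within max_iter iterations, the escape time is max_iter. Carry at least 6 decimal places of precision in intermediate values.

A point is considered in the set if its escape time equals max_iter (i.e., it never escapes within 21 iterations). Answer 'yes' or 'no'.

Answer: no

Derivation:
z_0 = 0 + 0i, c = -1.9580 + -1.0390i
Iter 1: z = -1.9580 + -1.0390i, |z|^2 = 4.9133
Escaped at iteration 1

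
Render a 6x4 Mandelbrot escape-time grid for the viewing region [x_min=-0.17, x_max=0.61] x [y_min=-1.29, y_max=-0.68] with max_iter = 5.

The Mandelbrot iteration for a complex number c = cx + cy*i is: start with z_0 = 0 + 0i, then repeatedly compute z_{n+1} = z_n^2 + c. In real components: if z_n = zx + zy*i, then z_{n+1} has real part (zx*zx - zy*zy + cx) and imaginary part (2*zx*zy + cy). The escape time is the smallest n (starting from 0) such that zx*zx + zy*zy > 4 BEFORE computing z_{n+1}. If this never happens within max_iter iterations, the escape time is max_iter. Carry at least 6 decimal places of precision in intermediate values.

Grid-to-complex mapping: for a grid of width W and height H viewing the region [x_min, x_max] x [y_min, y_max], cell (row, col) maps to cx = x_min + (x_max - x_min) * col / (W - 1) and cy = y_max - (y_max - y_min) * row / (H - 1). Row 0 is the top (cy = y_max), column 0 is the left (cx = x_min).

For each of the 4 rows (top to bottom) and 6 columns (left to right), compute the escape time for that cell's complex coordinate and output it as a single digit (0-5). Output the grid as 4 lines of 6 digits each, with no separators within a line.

Answer: 555543
555433
544322
322222

Derivation:
(row=0, col=0): c = -0.1700 + -0.6800i → escape time 5
(row=0, col=1): c = -0.0140 + -0.6800i → escape time 5
(row=0, col=2): c = 0.1420 + -0.6800i → escape time 5
(row=0, col=3): c = 0.2980 + -0.6800i → escape time 5
(row=0, col=4): c = 0.4540 + -0.6800i → escape time 4
(row=0, col=5): c = 0.6100 + -0.6800i → escape time 3
(row=1, col=0): c = -0.1700 + -0.8833i → escape time 5
(row=1, col=1): c = -0.0140 + -0.8833i → escape time 5
(row=1, col=2): c = 0.1420 + -0.8833i → escape time 5
(row=1, col=3): c = 0.2980 + -0.8833i → escape time 4
(row=1, col=4): c = 0.4540 + -0.8833i → escape time 3
(row=1, col=5): c = 0.6100 + -0.8833i → escape time 3
(row=2, col=0): c = -0.1700 + -1.0867i → escape time 5
(row=2, col=1): c = -0.0140 + -1.0867i → escape time 4
(row=2, col=2): c = 0.1420 + -1.0867i → escape time 4
(row=2, col=3): c = 0.2980 + -1.0867i → escape time 3
(row=2, col=4): c = 0.4540 + -1.0867i → escape time 2
(row=2, col=5): c = 0.6100 + -1.0867i → escape time 2
(row=3, col=0): c = -0.1700 + -1.2900i → escape time 3
(row=3, col=1): c = -0.0140 + -1.2900i → escape time 2
(row=3, col=2): c = 0.1420 + -1.2900i → escape time 2
(row=3, col=3): c = 0.2980 + -1.2900i → escape time 2
(row=3, col=4): c = 0.4540 + -1.2900i → escape time 2
(row=3, col=5): c = 0.6100 + -1.2900i → escape time 2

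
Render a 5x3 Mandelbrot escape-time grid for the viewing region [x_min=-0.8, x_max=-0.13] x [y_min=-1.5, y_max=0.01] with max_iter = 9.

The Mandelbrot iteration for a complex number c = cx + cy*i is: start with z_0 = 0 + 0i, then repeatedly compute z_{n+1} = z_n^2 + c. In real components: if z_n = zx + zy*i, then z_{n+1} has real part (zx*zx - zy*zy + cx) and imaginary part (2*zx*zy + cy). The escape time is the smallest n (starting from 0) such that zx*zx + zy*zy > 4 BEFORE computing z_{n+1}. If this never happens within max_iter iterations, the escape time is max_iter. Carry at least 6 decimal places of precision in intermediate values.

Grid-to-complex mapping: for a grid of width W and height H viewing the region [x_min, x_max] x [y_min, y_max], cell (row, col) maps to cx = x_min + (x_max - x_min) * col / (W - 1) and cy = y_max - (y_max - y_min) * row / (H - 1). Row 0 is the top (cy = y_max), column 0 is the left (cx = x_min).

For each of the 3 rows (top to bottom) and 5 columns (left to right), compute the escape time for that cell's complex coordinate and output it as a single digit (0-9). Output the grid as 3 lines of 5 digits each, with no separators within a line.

Answer: 99999
45699
22222

Derivation:
(row=0, col=0): c = -0.8000 + 0.0100i → escape time 9
(row=0, col=1): c = -0.6325 + 0.0100i → escape time 9
(row=0, col=2): c = -0.4650 + 0.0100i → escape time 9
(row=0, col=3): c = -0.2975 + 0.0100i → escape time 9
(row=0, col=4): c = -0.1300 + 0.0100i → escape time 9
(row=1, col=0): c = -0.8000 + -0.7450i → escape time 4
(row=1, col=1): c = -0.6325 + -0.7450i → escape time 5
(row=1, col=2): c = -0.4650 + -0.7450i → escape time 6
(row=1, col=3): c = -0.2975 + -0.7450i → escape time 9
(row=1, col=4): c = -0.1300 + -0.7450i → escape time 9
(row=2, col=0): c = -0.8000 + -1.5000i → escape time 2
(row=2, col=1): c = -0.6325 + -1.5000i → escape time 2
(row=2, col=2): c = -0.4650 + -1.5000i → escape time 2
(row=2, col=3): c = -0.2975 + -1.5000i → escape time 2
(row=2, col=4): c = -0.1300 + -1.5000i → escape time 2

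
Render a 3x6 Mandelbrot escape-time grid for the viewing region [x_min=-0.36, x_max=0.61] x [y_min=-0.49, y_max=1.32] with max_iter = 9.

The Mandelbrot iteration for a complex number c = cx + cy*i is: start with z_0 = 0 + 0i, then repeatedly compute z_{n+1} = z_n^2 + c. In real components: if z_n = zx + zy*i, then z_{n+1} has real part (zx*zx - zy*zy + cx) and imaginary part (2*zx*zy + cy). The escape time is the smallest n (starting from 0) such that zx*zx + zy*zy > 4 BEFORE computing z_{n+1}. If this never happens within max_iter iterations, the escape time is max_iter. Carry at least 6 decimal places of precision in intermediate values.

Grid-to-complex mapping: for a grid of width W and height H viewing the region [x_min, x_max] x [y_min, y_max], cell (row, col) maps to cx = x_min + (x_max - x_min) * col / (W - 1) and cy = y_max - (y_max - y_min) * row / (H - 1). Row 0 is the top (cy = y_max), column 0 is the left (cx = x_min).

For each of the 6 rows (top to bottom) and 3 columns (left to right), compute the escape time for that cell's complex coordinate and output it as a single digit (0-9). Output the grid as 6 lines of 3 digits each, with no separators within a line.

(row=0, col=0): c = -0.3600 + 1.3200i → escape time 2
(row=0, col=1): c = 0.1250 + 1.3200i → escape time 2
(row=0, col=2): c = 0.6100 + 1.3200i → escape time 2
(row=1, col=0): c = -0.3600 + 0.9580i → escape time 5
(row=1, col=1): c = 0.1250 + 0.9580i → escape time 4
(row=1, col=2): c = 0.6100 + 0.9580i → escape time 2
(row=2, col=0): c = -0.3600 + 0.5960i → escape time 9
(row=2, col=1): c = 0.1250 + 0.5960i → escape time 9
(row=2, col=2): c = 0.6100 + 0.5960i → escape time 3
(row=3, col=0): c = -0.3600 + 0.2340i → escape time 9
(row=3, col=1): c = 0.1250 + 0.2340i → escape time 9
(row=3, col=2): c = 0.6100 + 0.2340i → escape time 4
(row=4, col=0): c = -0.3600 + -0.1280i → escape time 9
(row=4, col=1): c = 0.1250 + -0.1280i → escape time 9
(row=4, col=2): c = 0.6100 + -0.1280i → escape time 4
(row=5, col=0): c = -0.3600 + -0.4900i → escape time 9
(row=5, col=1): c = 0.1250 + -0.4900i → escape time 9
(row=5, col=2): c = 0.6100 + -0.4900i → escape time 3

Answer: 222
542
993
994
994
993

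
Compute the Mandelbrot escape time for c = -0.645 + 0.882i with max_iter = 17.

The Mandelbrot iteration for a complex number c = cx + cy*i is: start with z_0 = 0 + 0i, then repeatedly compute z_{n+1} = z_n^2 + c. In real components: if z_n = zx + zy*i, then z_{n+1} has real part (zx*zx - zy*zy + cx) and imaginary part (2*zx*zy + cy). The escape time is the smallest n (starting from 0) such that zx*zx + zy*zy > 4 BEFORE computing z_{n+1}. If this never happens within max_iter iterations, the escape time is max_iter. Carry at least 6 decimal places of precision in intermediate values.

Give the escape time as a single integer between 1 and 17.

Answer: 4

Derivation:
z_0 = 0 + 0i, c = -0.6450 + 0.8820i
Iter 1: z = -0.6450 + 0.8820i, |z|^2 = 1.1939
Iter 2: z = -1.0069 + -0.2558i, |z|^2 = 1.0793
Iter 3: z = 0.3034 + 1.3971i, |z|^2 = 2.0439
Iter 4: z = -2.5048 + 1.7298i, |z|^2 = 9.2663
Escaped at iteration 4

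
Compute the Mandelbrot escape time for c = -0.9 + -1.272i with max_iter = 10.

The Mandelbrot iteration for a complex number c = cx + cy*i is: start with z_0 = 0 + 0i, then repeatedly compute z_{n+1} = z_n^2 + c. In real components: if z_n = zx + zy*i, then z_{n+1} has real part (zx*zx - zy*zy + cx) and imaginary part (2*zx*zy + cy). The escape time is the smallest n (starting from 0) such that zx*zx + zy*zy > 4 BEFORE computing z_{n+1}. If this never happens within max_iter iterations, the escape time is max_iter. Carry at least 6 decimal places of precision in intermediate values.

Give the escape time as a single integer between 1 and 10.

z_0 = 0 + 0i, c = -0.9000 + -1.2720i
Iter 1: z = -0.9000 + -1.2720i, |z|^2 = 2.4280
Iter 2: z = -1.7080 + 1.0176i, |z|^2 = 3.9527
Iter 3: z = 0.9817 + -4.7481i, |z|^2 = 23.5081
Escaped at iteration 3

Answer: 3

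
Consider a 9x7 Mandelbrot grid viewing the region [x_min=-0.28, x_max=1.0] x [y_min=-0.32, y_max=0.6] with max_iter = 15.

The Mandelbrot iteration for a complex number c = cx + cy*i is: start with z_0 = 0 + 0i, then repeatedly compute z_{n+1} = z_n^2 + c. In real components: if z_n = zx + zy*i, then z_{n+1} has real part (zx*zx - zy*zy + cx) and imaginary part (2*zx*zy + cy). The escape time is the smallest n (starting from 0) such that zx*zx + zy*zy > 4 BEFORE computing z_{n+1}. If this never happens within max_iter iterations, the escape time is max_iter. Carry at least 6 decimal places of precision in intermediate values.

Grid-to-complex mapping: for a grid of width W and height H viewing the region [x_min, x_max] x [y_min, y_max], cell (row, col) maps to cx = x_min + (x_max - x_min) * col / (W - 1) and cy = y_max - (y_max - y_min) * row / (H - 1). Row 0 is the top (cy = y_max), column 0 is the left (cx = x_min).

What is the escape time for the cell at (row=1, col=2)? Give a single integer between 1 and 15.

Answer: 15

Derivation:
z_0 = 0 + 0i, c = 0.0400 + 0.4467i
Iter 1: z = 0.0400 + 0.4467i, |z|^2 = 0.2011
Iter 2: z = -0.1579 + 0.4824i, |z|^2 = 0.2576
Iter 3: z = -0.1678 + 0.2943i, |z|^2 = 0.1148
Iter 4: z = -0.0185 + 0.3479i, |z|^2 = 0.1214
Iter 5: z = -0.0807 + 0.4338i, |z|^2 = 0.1947
Iter 6: z = -0.1417 + 0.3766i, |z|^2 = 0.1619
Iter 7: z = -0.0818 + 0.3399i, |z|^2 = 0.1222
Iter 8: z = -0.0689 + 0.3911i, |z|^2 = 0.1577
Iter 9: z = -0.1082 + 0.3928i, |z|^2 = 0.1660
Iter 10: z = -0.1026 + 0.3617i, |z|^2 = 0.1413
Iter 11: z = -0.0803 + 0.3725i, |z|^2 = 0.1452
Iter 12: z = -0.0923 + 0.3869i, |z|^2 = 0.1582
Iter 13: z = -0.1011 + 0.3753i, |z|^2 = 0.1511
Iter 14: z = -0.0906 + 0.3708i, |z|^2 = 0.1457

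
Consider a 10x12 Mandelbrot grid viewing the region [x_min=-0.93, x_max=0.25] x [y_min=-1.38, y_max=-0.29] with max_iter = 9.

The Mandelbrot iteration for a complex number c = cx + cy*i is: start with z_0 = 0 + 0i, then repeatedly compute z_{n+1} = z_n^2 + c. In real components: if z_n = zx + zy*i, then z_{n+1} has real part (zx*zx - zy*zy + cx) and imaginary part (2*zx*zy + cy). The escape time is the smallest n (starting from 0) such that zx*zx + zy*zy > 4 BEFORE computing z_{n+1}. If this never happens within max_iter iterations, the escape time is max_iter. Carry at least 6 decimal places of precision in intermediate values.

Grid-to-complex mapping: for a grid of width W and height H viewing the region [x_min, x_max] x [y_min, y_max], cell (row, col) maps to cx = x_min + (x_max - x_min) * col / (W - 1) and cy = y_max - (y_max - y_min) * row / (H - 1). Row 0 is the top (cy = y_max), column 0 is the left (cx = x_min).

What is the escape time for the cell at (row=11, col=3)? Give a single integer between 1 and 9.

z_0 = 0 + 0i, c = -0.5367 + -1.3800i
Iter 1: z = -0.5367 + -1.3800i, |z|^2 = 2.1924
Iter 2: z = -2.1531 + 0.1012i, |z|^2 = 4.6459
Escaped at iteration 2

Answer: 2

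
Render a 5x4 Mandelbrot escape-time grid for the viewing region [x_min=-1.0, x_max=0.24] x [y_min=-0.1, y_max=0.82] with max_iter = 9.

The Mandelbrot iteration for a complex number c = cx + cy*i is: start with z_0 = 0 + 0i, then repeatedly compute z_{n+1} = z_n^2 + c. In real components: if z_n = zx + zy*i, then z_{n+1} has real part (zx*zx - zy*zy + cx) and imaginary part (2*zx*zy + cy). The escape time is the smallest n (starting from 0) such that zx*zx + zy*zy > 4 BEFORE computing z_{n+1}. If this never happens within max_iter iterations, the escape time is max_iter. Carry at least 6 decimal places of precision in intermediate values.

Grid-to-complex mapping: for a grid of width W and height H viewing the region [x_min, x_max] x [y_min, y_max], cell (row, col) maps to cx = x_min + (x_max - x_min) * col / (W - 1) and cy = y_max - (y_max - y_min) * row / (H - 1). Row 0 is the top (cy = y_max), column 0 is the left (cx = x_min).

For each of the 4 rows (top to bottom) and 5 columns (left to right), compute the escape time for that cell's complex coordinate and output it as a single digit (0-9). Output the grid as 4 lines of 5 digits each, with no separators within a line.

Answer: 34695
58999
99999
99999

Derivation:
(row=0, col=0): c = -1.0000 + 0.8200i → escape time 3
(row=0, col=1): c = -0.6900 + 0.8200i → escape time 4
(row=0, col=2): c = -0.3800 + 0.8200i → escape time 6
(row=0, col=3): c = -0.0700 + 0.8200i → escape time 9
(row=0, col=4): c = 0.2400 + 0.8200i → escape time 5
(row=1, col=0): c = -1.0000 + 0.5133i → escape time 5
(row=1, col=1): c = -0.6900 + 0.5133i → escape time 8
(row=1, col=2): c = -0.3800 + 0.5133i → escape time 9
(row=1, col=3): c = -0.0700 + 0.5133i → escape time 9
(row=1, col=4): c = 0.2400 + 0.5133i → escape time 9
(row=2, col=0): c = -1.0000 + 0.2067i → escape time 9
(row=2, col=1): c = -0.6900 + 0.2067i → escape time 9
(row=2, col=2): c = -0.3800 + 0.2067i → escape time 9
(row=2, col=3): c = -0.0700 + 0.2067i → escape time 9
(row=2, col=4): c = 0.2400 + 0.2067i → escape time 9
(row=3, col=0): c = -1.0000 + -0.1000i → escape time 9
(row=3, col=1): c = -0.6900 + -0.1000i → escape time 9
(row=3, col=2): c = -0.3800 + -0.1000i → escape time 9
(row=3, col=3): c = -0.0700 + -0.1000i → escape time 9
(row=3, col=4): c = 0.2400 + -0.1000i → escape time 9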